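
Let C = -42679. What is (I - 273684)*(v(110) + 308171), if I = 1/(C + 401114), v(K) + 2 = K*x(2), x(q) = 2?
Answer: -1592227413192509/18865 ≈ -8.4401e+10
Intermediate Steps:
v(K) = -2 + 2*K (v(K) = -2 + K*2 = -2 + 2*K)
I = 1/358435 (I = 1/(-42679 + 401114) = 1/358435 ≈ 2.7899e-6)
(I - 273684)*(v(110) + 308171) = (1/358435 - 273684)*((-2 + 2*110) + 308171) = -98097924539*((-2 + 220) + 308171)/358435 = -98097924539*(218 + 308171)/358435 = -98097924539/358435*308389 = -1592227413192509/18865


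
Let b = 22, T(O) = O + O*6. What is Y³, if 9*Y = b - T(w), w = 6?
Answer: -8000/729 ≈ -10.974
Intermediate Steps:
T(O) = 7*O (T(O) = O + 6*O = 7*O)
Y = -20/9 (Y = (22 - 7*6)/9 = (22 - 1*42)/9 = (22 - 42)/9 = (⅑)*(-20) = -20/9 ≈ -2.2222)
Y³ = (-20/9)³ = -8000/729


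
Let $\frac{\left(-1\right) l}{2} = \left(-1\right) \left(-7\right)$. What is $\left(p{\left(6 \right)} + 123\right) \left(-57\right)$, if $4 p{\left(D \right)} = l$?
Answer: $- \frac{13623}{2} \approx -6811.5$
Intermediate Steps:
$l = -14$ ($l = - 2 \left(\left(-1\right) \left(-7\right)\right) = \left(-2\right) 7 = -14$)
$p{\left(D \right)} = - \frac{7}{2}$ ($p{\left(D \right)} = \frac{1}{4} \left(-14\right) = - \frac{7}{2}$)
$\left(p{\left(6 \right)} + 123\right) \left(-57\right) = \left(- \frac{7}{2} + 123\right) \left(-57\right) = \frac{239}{2} \left(-57\right) = - \frac{13623}{2}$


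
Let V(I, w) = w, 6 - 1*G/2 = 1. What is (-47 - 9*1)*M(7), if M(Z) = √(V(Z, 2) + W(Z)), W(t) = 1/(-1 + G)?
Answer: -56*√19/3 ≈ -81.366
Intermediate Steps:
G = 10 (G = 12 - 2*1 = 12 - 2 = 10)
W(t) = ⅑ (W(t) = 1/(-1 + 10) = 1/9 = ⅑)
M(Z) = √19/3 (M(Z) = √(2 + ⅑) = √(19/9) = √19/3)
(-47 - 9*1)*M(7) = (-47 - 9*1)*(√19/3) = (-47 - 9)*(√19/3) = -56*√19/3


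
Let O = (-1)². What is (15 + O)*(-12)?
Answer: -192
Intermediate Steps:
O = 1
(15 + O)*(-12) = (15 + 1)*(-12) = 16*(-12) = -192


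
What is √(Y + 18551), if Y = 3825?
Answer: 2*√5594 ≈ 149.59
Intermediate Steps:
√(Y + 18551) = √(3825 + 18551) = √22376 = 2*√5594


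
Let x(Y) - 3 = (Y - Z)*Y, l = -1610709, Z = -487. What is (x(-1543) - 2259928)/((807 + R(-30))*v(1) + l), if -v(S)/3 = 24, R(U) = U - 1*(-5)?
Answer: 630517/1667013 ≈ 0.37823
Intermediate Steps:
R(U) = 5 + U (R(U) = U + 5 = 5 + U)
v(S) = -72 (v(S) = -3*24 = -72)
x(Y) = 3 + Y*(487 + Y) (x(Y) = 3 + (Y - 1*(-487))*Y = 3 + (Y + 487)*Y = 3 + (487 + Y)*Y = 3 + Y*(487 + Y))
(x(-1543) - 2259928)/((807 + R(-30))*v(1) + l) = ((3 + (-1543)**2 + 487*(-1543)) - 2259928)/((807 + (5 - 30))*(-72) - 1610709) = ((3 + 2380849 - 751441) - 2259928)/((807 - 25)*(-72) - 1610709) = (1629411 - 2259928)/(782*(-72) - 1610709) = -630517/(-56304 - 1610709) = -630517/(-1667013) = -630517*(-1/1667013) = 630517/1667013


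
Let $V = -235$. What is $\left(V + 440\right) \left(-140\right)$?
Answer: $-28700$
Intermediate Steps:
$\left(V + 440\right) \left(-140\right) = \left(-235 + 440\right) \left(-140\right) = 205 \left(-140\right) = -28700$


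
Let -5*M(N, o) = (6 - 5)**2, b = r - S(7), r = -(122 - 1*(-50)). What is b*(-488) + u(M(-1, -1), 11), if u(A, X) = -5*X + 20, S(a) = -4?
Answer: 81949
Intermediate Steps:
r = -172 (r = -(122 + 50) = -1*172 = -172)
b = -168 (b = -172 - 1*(-4) = -172 + 4 = -168)
M(N, o) = -1/5 (M(N, o) = -(6 - 5)**2/5 = -1/5*1**2 = -1/5*1 = -1/5)
u(A, X) = 20 - 5*X
b*(-488) + u(M(-1, -1), 11) = -168*(-488) + (20 - 5*11) = 81984 + (20 - 55) = 81984 - 35 = 81949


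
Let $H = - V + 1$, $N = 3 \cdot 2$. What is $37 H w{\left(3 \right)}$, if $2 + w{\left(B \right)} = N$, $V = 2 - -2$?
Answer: $-444$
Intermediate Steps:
$V = 4$ ($V = 2 + 2 = 4$)
$N = 6$
$w{\left(B \right)} = 4$ ($w{\left(B \right)} = -2 + 6 = 4$)
$H = -3$ ($H = \left(-1\right) 4 + 1 = -4 + 1 = -3$)
$37 H w{\left(3 \right)} = 37 \left(-3\right) 4 = \left(-111\right) 4 = -444$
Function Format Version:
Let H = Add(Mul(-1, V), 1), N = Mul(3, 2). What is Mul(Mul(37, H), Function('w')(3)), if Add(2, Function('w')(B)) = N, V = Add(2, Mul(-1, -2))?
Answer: -444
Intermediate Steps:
V = 4 (V = Add(2, 2) = 4)
N = 6
Function('w')(B) = 4 (Function('w')(B) = Add(-2, 6) = 4)
H = -3 (H = Add(Mul(-1, 4), 1) = Add(-4, 1) = -3)
Mul(Mul(37, H), Function('w')(3)) = Mul(Mul(37, -3), 4) = Mul(-111, 4) = -444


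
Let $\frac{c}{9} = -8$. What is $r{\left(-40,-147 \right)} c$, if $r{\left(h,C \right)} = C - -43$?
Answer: $7488$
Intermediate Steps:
$c = -72$ ($c = 9 \left(-8\right) = -72$)
$r{\left(h,C \right)} = 43 + C$ ($r{\left(h,C \right)} = C + 43 = 43 + C$)
$r{\left(-40,-147 \right)} c = \left(43 - 147\right) \left(-72\right) = \left(-104\right) \left(-72\right) = 7488$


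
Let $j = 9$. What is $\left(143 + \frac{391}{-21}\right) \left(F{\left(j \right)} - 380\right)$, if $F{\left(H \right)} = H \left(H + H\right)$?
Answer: $- \frac{569416}{21} \approx -27115.0$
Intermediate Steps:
$F{\left(H \right)} = 2 H^{2}$ ($F{\left(H \right)} = H 2 H = 2 H^{2}$)
$\left(143 + \frac{391}{-21}\right) \left(F{\left(j \right)} - 380\right) = \left(143 + \frac{391}{-21}\right) \left(2 \cdot 9^{2} - 380\right) = \left(143 + 391 \left(- \frac{1}{21}\right)\right) \left(2 \cdot 81 - 380\right) = \left(143 - \frac{391}{21}\right) \left(162 - 380\right) = \frac{2612}{21} \left(-218\right) = - \frac{569416}{21}$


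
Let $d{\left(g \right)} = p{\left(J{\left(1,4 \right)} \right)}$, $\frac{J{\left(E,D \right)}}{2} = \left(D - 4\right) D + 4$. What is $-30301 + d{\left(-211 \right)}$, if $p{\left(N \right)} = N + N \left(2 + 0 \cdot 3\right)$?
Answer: $-30277$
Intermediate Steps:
$J{\left(E,D \right)} = 8 + 2 D \left(-4 + D\right)$ ($J{\left(E,D \right)} = 2 \left(\left(D - 4\right) D + 4\right) = 2 \left(\left(-4 + D\right) D + 4\right) = 2 \left(D \left(-4 + D\right) + 4\right) = 2 \left(4 + D \left(-4 + D\right)\right) = 8 + 2 D \left(-4 + D\right)$)
$p{\left(N \right)} = 3 N$ ($p{\left(N \right)} = N + N \left(2 + 0\right) = N + N 2 = N + 2 N = 3 N$)
$d{\left(g \right)} = 24$ ($d{\left(g \right)} = 3 \left(8 - 32 + 2 \cdot 4^{2}\right) = 3 \left(8 - 32 + 2 \cdot 16\right) = 3 \left(8 - 32 + 32\right) = 3 \cdot 8 = 24$)
$-30301 + d{\left(-211 \right)} = -30301 + 24 = -30277$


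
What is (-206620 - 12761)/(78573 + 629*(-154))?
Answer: 219381/18293 ≈ 11.993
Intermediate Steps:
(-206620 - 12761)/(78573 + 629*(-154)) = -219381/(78573 - 96866) = -219381/(-18293) = -219381*(-1/18293) = 219381/18293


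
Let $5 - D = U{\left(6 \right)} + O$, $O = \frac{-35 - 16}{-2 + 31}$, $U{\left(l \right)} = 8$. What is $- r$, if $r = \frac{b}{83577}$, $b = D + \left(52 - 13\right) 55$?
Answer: $- \frac{20723}{807911} \approx -0.02565$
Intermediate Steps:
$O = - \frac{51}{29} \approx -1.7586$
$D = - \frac{36}{29}$ ($D = 5 - \left(8 - \frac{51}{29}\right) = 5 - \frac{181}{29} = - \frac{36}{29} \approx -1.2414$)
$b = \frac{62169}{29}$ ($b = - \frac{36}{29} + \left(52 - 13\right) 55 = - \frac{36}{29} + 39 \cdot 55 = - \frac{36}{29} + 2145 = \frac{62169}{29} \approx 2143.8$)
$r = \frac{20723}{807911}$ ($r = \frac{62169}{29 \cdot 83577} = \frac{62169}{29} \cdot \frac{1}{83577} = \frac{20723}{807911} \approx 0.02565$)
$- r = \left(-1\right) \frac{20723}{807911} = - \frac{20723}{807911}$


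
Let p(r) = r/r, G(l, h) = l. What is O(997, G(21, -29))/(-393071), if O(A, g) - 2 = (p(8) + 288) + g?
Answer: -312/393071 ≈ -0.00079375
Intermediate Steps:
p(r) = 1
O(A, g) = 291 + g (O(A, g) = 2 + ((1 + 288) + g) = 2 + (289 + g) = 291 + g)
O(997, G(21, -29))/(-393071) = (291 + 21)/(-393071) = 312*(-1/393071) = -312/393071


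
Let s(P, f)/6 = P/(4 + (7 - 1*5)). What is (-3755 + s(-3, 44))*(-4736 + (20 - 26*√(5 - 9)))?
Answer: 17722728 + 195416*I ≈ 1.7723e+7 + 1.9542e+5*I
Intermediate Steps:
s(P, f) = P (s(P, f) = 6*(P/(4 + (7 - 1*5))) = 6*(P/(4 + (7 - 5))) = 6*(P/(4 + 2)) = 6*(P/6) = P)
(-3755 + s(-3, 44))*(-4736 + (20 - 26*√(5 - 9))) = (-3755 - 3)*(-4736 + (20 - 26*√(5 - 9))) = -3758*(-4736 + (20 - 52*I)) = -3758*(-4716 - 52*I) = 17722728 + 195416*I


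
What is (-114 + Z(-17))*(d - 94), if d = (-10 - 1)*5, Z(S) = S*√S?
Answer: 16986 + 2533*I*√17 ≈ 16986.0 + 10444.0*I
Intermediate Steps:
Z(S) = S^(3/2)
d = -55 (d = -11*5 = -55)
(-114 + Z(-17))*(d - 94) = (-114 + (-17)^(3/2))*(-55 - 94) = (-114 - 17*I*√17)*(-149) = 16986 + 2533*I*√17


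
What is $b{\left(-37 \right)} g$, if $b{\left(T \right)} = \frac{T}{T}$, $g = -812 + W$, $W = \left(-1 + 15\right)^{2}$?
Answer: $-616$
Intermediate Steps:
$W = 196$ ($W = 14^{2} = 196$)
$g = -616$ ($g = -812 + 196 = -616$)
$b{\left(T \right)} = 1$
$b{\left(-37 \right)} g = 1 \left(-616\right) = -616$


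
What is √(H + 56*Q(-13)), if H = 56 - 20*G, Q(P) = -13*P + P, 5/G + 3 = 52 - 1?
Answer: √316437/6 ≈ 93.755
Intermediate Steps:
G = 5/48 (G = 5/(-3 + (52 - 1)) = 5/(-3 + 51) = 5/48 ≈ 0.10417)
Q(P) = -12*P
H = 647/12 (H = 56 - 20*5/48 = 56 - 25/12 = 647/12 ≈ 53.917)
√(H + 56*Q(-13)) = √(647/12 + 56*(-12*(-13))) = √(647/12 + 56*156) = √(647/12 + 8736) = √(105479/12) = √316437/6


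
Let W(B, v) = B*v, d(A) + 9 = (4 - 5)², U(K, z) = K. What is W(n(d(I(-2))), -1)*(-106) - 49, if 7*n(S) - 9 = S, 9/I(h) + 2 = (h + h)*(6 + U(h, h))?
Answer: -237/7 ≈ -33.857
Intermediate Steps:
I(h) = 9/(-2 + 2*h*(6 + h)) (I(h) = 9/(-2 + (h + h)*(6 + h)) = 9/(-2 + (2*h)*(6 + h)) = 9/(-2 + 2*h*(6 + h)))
d(A) = -8 (d(A) = -9 + (4 - 5)² = -9 + (-1)² = -9 + 1 = -8)
n(S) = 9/7 + S/7
W(n(d(I(-2))), -1)*(-106) - 49 = ((9/7 + (⅐)*(-8))*(-1))*(-106) - 49 = ((9/7 - 8/7)*(-1))*(-106) - 49 = ((⅐)*(-1))*(-106) - 49 = -⅐*(-106) - 49 = 106/7 - 49 = -237/7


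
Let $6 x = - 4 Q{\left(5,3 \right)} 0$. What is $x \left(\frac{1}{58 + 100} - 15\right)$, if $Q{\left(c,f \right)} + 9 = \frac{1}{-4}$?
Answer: $0$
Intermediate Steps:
$Q{\left(c,f \right)} = - \frac{37}{4}$ ($Q{\left(c,f \right)} = -9 + \frac{1}{-4} = -9 - \frac{1}{4} = - \frac{37}{4}$)
$x = 0$ ($x = \frac{\left(-4\right) \left(- \frac{37}{4}\right) 0}{6} = \frac{37 \cdot 0}{6} = \frac{1}{6} \cdot 0 = 0$)
$x \left(\frac{1}{58 + 100} - 15\right) = 0 \left(\frac{1}{58 + 100} - 15\right) = 0 \left(\frac{1}{158} - 15\right) = 0 \left(- \frac{2369}{158}\right) = 0$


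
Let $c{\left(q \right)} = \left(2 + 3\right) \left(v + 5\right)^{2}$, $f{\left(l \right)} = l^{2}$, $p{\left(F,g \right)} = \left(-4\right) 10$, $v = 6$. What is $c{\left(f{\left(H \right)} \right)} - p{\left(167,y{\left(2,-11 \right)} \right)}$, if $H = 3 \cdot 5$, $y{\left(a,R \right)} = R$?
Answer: $645$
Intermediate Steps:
$p{\left(F,g \right)} = -40$
$H = 15$
$c{\left(q \right)} = 605$ ($c{\left(q \right)} = \left(2 + 3\right) \left(6 + 5\right)^{2} = 5 \cdot 11^{2} = 5 \cdot 121 = 605$)
$c{\left(f{\left(H \right)} \right)} - p{\left(167,y{\left(2,-11 \right)} \right)} = 605 - -40 = 605 + 40 = 645$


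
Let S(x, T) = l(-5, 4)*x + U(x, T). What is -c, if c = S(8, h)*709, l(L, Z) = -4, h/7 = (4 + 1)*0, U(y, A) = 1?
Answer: 21979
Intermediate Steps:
h = 0 (h = 7*((4 + 1)*0) = 7*(5*0) = 7*0 = 0)
S(x, T) = 1 - 4*x (S(x, T) = -4*x + 1 = 1 - 4*x)
c = -21979 (c = (1 - 4*8)*709 = (1 - 32)*709 = -31*709 = -21979)
-c = -1*(-21979) = 21979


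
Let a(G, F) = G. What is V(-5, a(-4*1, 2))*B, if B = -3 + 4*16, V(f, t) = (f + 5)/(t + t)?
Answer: 0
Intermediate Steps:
V(f, t) = (5 + f)/(2*t) (V(f, t) = (5 + f)/((2*t)) = (5 + f)*(1/(2*t)) = (5 + f)/(2*t))
B = 61 (B = -3 + 64 = 61)
V(-5, a(-4*1, 2))*B = ((5 - 5)/(2*((-4*1))))*61 = ((½)*0/(-4))*61 = ((½)*(-¼)*0)*61 = 0*61 = 0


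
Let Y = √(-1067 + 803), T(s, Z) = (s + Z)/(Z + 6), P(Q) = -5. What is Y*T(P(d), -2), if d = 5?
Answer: -7*I*√66/2 ≈ -28.434*I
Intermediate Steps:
T(s, Z) = (Z + s)/(6 + Z)
Y = 2*I*√66 (Y = √(-264) = 2*I*√66 ≈ 16.248*I)
Y*T(P(d), -2) = (2*I*√66)*((-2 - 5)/(6 - 2)) = (2*I*√66)*(-7/4) = -7*I*√66/2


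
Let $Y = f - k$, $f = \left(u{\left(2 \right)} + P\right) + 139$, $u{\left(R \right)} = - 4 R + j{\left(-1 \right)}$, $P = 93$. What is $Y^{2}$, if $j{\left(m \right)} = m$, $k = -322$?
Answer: $297025$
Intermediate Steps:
$u{\left(R \right)} = -1 - 4 R$ ($u{\left(R \right)} = - 4 R - 1 = -1 - 4 R$)
$f = 223$ ($f = \left(\left(-1 - 8\right) + 93\right) + 139 = \left(-9 + 93\right) + 139 = 84 + 139 = 223$)
$Y = 545$ ($Y = 223 - -322 = 223 + 322 = 545$)
$Y^{2} = 545^{2} = 297025$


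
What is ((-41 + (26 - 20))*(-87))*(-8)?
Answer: -24360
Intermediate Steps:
((-41 + (26 - 20))*(-87))*(-8) = ((-41 + 6)*(-87))*(-8) = -35*(-87)*(-8) = 3045*(-8) = -24360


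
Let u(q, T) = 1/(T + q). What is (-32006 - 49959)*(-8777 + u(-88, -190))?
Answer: 199995173755/278 ≈ 7.1941e+8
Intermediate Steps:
(-32006 - 49959)*(-8777 + u(-88, -190)) = (-32006 - 49959)*(-8777 + 1/(-190 - 88)) = -81965*(-8777 + 1/(-278)) = -81965*(-8777 - 1/278) = -81965*(-2440007/278) = 199995173755/278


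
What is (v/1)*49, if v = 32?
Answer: 1568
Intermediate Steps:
(v/1)*49 = (32/1)*49 = (32*1)*49 = 32*49 = 1568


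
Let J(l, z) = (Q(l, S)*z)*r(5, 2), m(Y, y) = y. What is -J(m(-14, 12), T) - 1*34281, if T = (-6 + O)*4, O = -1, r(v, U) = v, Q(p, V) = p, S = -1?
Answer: -32601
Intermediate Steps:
T = -28 (T = (-6 - 1)*4 = -7*4 = -28)
J(l, z) = 5*l*z (J(l, z) = (l*z)*5 = 5*l*z)
-J(m(-14, 12), T) - 1*34281 = -5*12*(-28) - 1*34281 = -1*(-1680) - 34281 = 1680 - 34281 = -32601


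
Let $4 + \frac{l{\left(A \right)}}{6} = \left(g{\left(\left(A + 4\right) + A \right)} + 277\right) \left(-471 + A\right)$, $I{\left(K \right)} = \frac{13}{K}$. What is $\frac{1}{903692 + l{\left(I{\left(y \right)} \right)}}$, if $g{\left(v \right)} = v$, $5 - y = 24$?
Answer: $\frac{361}{40533512} \approx 8.9062 \cdot 10^{-6}$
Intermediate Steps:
$y = -19$ ($y = 5 - 24 = -19$)
$l{\left(A \right)} = -24 + 6 \left(-471 + A\right) \left(281 + 2 A\right)$ ($l{\left(A \right)} = -24 + 6 \left(\left(\left(A + 4\right) + A\right) + 277\right) \left(-471 + A\right) = -24 + 6 \left(\left(\left(4 + A\right) + A\right) + 277\right) \left(-471 + A\right) = -24 + 6 \left(\left(4 + 2 A\right) + 277\right) \left(-471 + A\right) = -24 + 6 \left(281 + 2 A\right) \left(-471 + A\right) = -24 + 6 \left(-471 + A\right) \left(281 + 2 A\right)$)
$\frac{1}{903692 + l{\left(I{\left(y \right)} \right)}} = \frac{1}{903692 - \left(794130 - \frac{2028}{361} + 3966 \cdot 13 \frac{1}{-19}\right)} = \frac{1}{903692 - \left(794130 - \frac{2028}{361} + 3966 \cdot 13 \left(- \frac{1}{19}\right)\right)} = \frac{1}{903692 - \left(\frac{15036912}{19} - \frac{2028}{361}\right)} = \frac{1}{903692 + \left(-794130 + \frac{51558}{19} + 12 \cdot \frac{169}{361}\right)} = \frac{1}{903692 + \left(-794130 + \frac{51558}{19} + \frac{2028}{361}\right)} = \frac{1}{903692 - \frac{285699300}{361}} = \frac{1}{\frac{40533512}{361}} = \frac{361}{40533512}$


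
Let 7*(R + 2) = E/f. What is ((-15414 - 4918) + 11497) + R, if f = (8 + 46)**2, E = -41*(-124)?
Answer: -45093940/5103 ≈ -8836.8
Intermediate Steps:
E = 5084
f = 2916 (f = 54**2 = 2916)
R = -8935/5103 (R = -2 + (5084/2916)/7 = -2 + (5084*(1/2916))/7 = -2 + (1/7)*(1271/729) = -2 + 1271/5103 = -8935/5103 ≈ -1.7509)
((-15414 - 4918) + 11497) + R = ((-15414 - 4918) + 11497) - 8935/5103 = (-20332 + 11497) - 8935/5103 = -8835 - 8935/5103 = -45093940/5103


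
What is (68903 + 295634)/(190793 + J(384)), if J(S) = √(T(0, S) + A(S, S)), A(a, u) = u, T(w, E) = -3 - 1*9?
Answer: 69551107841/36401968477 - 729074*√93/36401968477 ≈ 1.9104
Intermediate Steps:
T(w, E) = -12 (T(w, E) = -3 - 9 = -12)
J(S) = √(-12 + S)
(68903 + 295634)/(190793 + J(384)) = (68903 + 295634)/(190793 + √(-12 + 384)) = 364537/(190793 + √372) = 364537/(190793 + 2*√93)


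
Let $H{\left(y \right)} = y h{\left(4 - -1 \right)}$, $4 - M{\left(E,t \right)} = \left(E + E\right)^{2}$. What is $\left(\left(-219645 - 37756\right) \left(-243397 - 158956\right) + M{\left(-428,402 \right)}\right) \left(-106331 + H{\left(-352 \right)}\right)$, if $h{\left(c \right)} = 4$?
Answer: $-11158025285062719$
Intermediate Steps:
$M{\left(E,t \right)} = 4 - 4 E^{2}$ ($M{\left(E,t \right)} = 4 - \left(E + E\right)^{2} = 4 - \left(2 E\right)^{2} = 4 - 4 E^{2}$)
$H{\left(y \right)} = 4 y$ ($H{\left(y \right)} = y 4 = 4 y$)
$\left(\left(-219645 - 37756\right) \left(-243397 - 158956\right) + M{\left(-428,402 \right)}\right) \left(-106331 + H{\left(-352 \right)}\right) = \left(\left(-219645 - 37756\right) \left(-243397 - 158956\right) + \left(4 - 4 \left(-428\right)^{2}\right)\right) \left(-106331 + 4 \left(-352\right)\right) = \left(\left(-257401\right) \left(-402353\right) + \left(4 - 732736\right)\right) \left(-106331 - 1408\right) = \left(103566064553 + \left(4 - 732736\right)\right) \left(-107739\right) = \left(103566064553 - 732732\right) \left(-107739\right) = 103565331821 \left(-107739\right) = -11158025285062719$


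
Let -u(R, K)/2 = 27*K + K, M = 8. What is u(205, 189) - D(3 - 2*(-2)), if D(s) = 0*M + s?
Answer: -10591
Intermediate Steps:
u(R, K) = -56*K (u(R, K) = -2*(27*K + K) = -56*K)
D(s) = s (D(s) = 0*8 + s = 0 + s = s)
u(205, 189) - D(3 - 2*(-2)) = -56*189 - (3 - 2*(-2)) = -10584 - (3 + 4) = -10584 - 1*7 = -10584 - 7 = -10591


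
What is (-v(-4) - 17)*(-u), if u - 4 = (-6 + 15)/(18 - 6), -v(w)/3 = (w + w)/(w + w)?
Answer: 133/2 ≈ 66.500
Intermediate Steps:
v(w) = -3 (v(w) = -3*(w + w)/(w + w) = -3*2*w/(2*w) = -3*2*w*1/(2*w) = -3*1 = -3)
u = 19/4 (u = 4 + (-6 + 15)/(18 - 6) = 4 + 9/12 = 4 + 9*(1/12) = 4 + 3/4 = 19/4 ≈ 4.7500)
(-v(-4) - 17)*(-u) = (-1*(-3) - 17)*(-1*19/4) = (3 - 17)*(-19/4) = -14*(-19/4) = 133/2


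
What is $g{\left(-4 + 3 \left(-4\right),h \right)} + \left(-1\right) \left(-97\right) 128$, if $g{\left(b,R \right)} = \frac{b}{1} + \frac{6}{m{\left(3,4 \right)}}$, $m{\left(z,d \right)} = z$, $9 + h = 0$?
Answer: $12402$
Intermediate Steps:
$h = -9$ ($h = -9 + 0 = -9$)
$g{\left(b,R \right)} = 2 + b$ ($g{\left(b,R \right)} = \frac{b}{1} + \frac{6}{3} = b 1 + 6 \cdot \frac{1}{3} = b + 2 = 2 + b$)
$g{\left(-4 + 3 \left(-4\right),h \right)} + \left(-1\right) \left(-97\right) 128 = \left(2 + \left(-4 + 3 \left(-4\right)\right)\right) + \left(-1\right) \left(-97\right) 128 = \left(2 - 16\right) + 97 \cdot 128 = \left(2 - 16\right) + 12416 = -14 + 12416 = 12402$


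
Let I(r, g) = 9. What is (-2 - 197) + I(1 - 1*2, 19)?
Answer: -190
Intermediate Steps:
(-2 - 197) + I(1 - 1*2, 19) = (-2 - 197) + 9 = -199 + 9 = -190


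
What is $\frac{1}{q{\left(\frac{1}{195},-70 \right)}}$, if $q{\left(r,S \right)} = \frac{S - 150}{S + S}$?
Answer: $\frac{7}{11} \approx 0.63636$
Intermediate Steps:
$q{\left(r,S \right)} = \frac{-150 + S}{2 S}$
$\frac{1}{q{\left(\frac{1}{195},-70 \right)}} = \frac{1}{\frac{1}{2} \frac{1}{-70} \left(-150 - 70\right)} = \frac{1}{\frac{1}{2} \left(- \frac{1}{70}\right) \left(-220\right)} = \frac{1}{\frac{11}{7}} = \frac{7}{11}$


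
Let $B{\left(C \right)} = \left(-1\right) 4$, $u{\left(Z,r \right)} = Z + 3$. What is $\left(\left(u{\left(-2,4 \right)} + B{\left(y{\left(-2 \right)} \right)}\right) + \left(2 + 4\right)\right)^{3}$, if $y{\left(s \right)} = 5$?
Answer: $27$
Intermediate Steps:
$u{\left(Z,r \right)} = 3 + Z$
$B{\left(C \right)} = -4$
$\left(\left(u{\left(-2,4 \right)} + B{\left(y{\left(-2 \right)} \right)}\right) + \left(2 + 4\right)\right)^{3} = \left(\left(\left(3 - 2\right) - 4\right) + \left(2 + 4\right)\right)^{3} = \left(\left(1 - 4\right) + 6\right)^{3} = \left(-3 + 6\right)^{3} = 3^{3} = 27$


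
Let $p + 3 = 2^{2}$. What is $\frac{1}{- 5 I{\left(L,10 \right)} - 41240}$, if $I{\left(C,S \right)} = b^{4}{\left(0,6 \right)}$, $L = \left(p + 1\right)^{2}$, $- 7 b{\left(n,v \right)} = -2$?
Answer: $- \frac{2401}{99017320} \approx -2.4248 \cdot 10^{-5}$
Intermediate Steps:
$b{\left(n,v \right)} = \frac{2}{7}$ ($b{\left(n,v \right)} = \left(- \frac{1}{7}\right) \left(-2\right) = \frac{2}{7}$)
$p = 1$ ($p = -3 + 2^{2} = -3 + 4 = 1$)
$L = 4$ ($L = \left(1 + 1\right)^{2} = 2^{2} = 4$)
$I{\left(C,S \right)} = \frac{16}{2401}$ ($I{\left(C,S \right)} = \left(\frac{2}{7}\right)^{4} = \frac{16}{2401}$)
$\frac{1}{- 5 I{\left(L,10 \right)} - 41240} = \frac{1}{\left(-5\right) \frac{16}{2401} - 41240} = \frac{1}{- \frac{80}{2401} - 41240} = \frac{1}{- \frac{99017320}{2401}} = - \frac{2401}{99017320}$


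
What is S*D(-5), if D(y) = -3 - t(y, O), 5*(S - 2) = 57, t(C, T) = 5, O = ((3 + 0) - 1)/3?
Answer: -536/5 ≈ -107.20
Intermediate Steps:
O = ⅔ (O = (3 - 1)*(⅓) = 2*(⅓) = ⅔ ≈ 0.66667)
S = 67/5 (S = 2 + (⅕)*57 = 2 + 57/5 = 67/5 ≈ 13.400)
D(y) = -8 (D(y) = -3 - 1*5 = -3 - 5 = -8)
S*D(-5) = (67/5)*(-8) = -536/5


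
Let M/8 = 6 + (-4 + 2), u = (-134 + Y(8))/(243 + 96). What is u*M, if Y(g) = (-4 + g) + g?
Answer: -3904/339 ≈ -11.516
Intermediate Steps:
Y(g) = -4 + 2*g
u = -122/339 (u = (-134 + (-4 + 2*8))/(243 + 96) = (-134 + (-4 + 16))/339 = (-134 + 12)*(1/339) = -122*1/339 = -122/339 ≈ -0.35988)
M = 32 (M = 8*(6 + (-4 + 2)) = 8*(6 - 2) = 8*4 = 32)
u*M = -122/339*32 = -3904/339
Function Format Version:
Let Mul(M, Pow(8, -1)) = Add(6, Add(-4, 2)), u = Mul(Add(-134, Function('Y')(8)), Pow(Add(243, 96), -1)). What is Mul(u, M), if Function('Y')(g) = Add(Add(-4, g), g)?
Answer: Rational(-3904, 339) ≈ -11.516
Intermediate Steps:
Function('Y')(g) = Add(-4, Mul(2, g))
u = Rational(-122, 339) (u = Mul(Add(-134, Add(-4, Mul(2, 8))), Pow(Add(243, 96), -1)) = Mul(Add(-134, Add(-4, 16)), Pow(339, -1)) = Mul(Add(-134, 12), Rational(1, 339)) = Mul(-122, Rational(1, 339)) = Rational(-122, 339) ≈ -0.35988)
M = 32 (M = Mul(8, Add(6, Add(-4, 2))) = Mul(8, Add(6, -2)) = Mul(8, 4) = 32)
Mul(u, M) = Mul(Rational(-122, 339), 32) = Rational(-3904, 339)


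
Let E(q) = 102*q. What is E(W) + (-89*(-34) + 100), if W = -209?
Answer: -18192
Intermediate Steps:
E(W) + (-89*(-34) + 100) = 102*(-209) + (-89*(-34) + 100) = -21318 + (3026 + 100) = -21318 + 3126 = -18192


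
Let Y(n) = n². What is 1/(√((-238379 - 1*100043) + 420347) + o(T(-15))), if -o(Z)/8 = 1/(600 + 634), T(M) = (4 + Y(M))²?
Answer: 2468/31187946309 + 1903445*√3277/31187946309 ≈ 0.0034938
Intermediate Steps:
T(M) = (4 + M²)²
o(Z) = -4/617 (o(Z) = -8/(600 + 634) = -8/1234 = -8*1/1234 = -4/617)
1/(√((-238379 - 1*100043) + 420347) + o(T(-15))) = 1/(√((-238379 - 1*100043) + 420347) - 4/617) = 1/(√((-238379 - 100043) + 420347) - 4/617) = 1/(√(-338422 + 420347) - 4/617) = 1/(√81925 - 4/617) = 1/(5*√3277 - 4/617) = 1/(-4/617 + 5*√3277)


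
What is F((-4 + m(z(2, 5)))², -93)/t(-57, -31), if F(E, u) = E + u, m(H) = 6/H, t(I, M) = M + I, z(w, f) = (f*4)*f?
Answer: 193691/220000 ≈ 0.88041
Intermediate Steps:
z(w, f) = 4*f² (z(w, f) = (4*f)*f = 4*f²)
t(I, M) = I + M
F((-4 + m(z(2, 5)))², -93)/t(-57, -31) = ((-4 + 6/((4*5²)))² - 93)/(-57 - 31) = ((-4 + 6/((4*25)))² - 93)/(-88) = ((-4 + 6/100)² - 93)*(-1/88) = ((-4 + 6*(1/100))² - 93)*(-1/88) = ((-4 + 3/50)² - 93)*(-1/88) = ((-197/50)² - 93)*(-1/88) = (38809/2500 - 93)*(-1/88) = -193691/2500*(-1/88) = 193691/220000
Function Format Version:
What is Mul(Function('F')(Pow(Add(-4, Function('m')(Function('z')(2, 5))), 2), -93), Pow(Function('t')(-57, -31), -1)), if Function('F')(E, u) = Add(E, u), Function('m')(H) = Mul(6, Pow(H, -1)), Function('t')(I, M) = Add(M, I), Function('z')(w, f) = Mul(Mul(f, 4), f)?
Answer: Rational(193691, 220000) ≈ 0.88041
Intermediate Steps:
Function('z')(w, f) = Mul(4, Pow(f, 2)) (Function('z')(w, f) = Mul(Mul(4, f), f) = Mul(4, Pow(f, 2)))
Function('t')(I, M) = Add(I, M)
Mul(Function('F')(Pow(Add(-4, Function('m')(Function('z')(2, 5))), 2), -93), Pow(Function('t')(-57, -31), -1)) = Mul(Add(Pow(Add(-4, Mul(6, Pow(Mul(4, Pow(5, 2)), -1))), 2), -93), Pow(Add(-57, -31), -1)) = Mul(Add(Pow(Add(-4, Mul(6, Pow(Mul(4, 25), -1))), 2), -93), Pow(-88, -1)) = Mul(Add(Pow(Add(-4, Mul(6, Pow(100, -1))), 2), -93), Rational(-1, 88)) = Mul(Add(Pow(Add(-4, Mul(6, Rational(1, 100))), 2), -93), Rational(-1, 88)) = Mul(Add(Pow(Add(-4, Rational(3, 50)), 2), -93), Rational(-1, 88)) = Mul(Add(Pow(Rational(-197, 50), 2), -93), Rational(-1, 88)) = Mul(Add(Rational(38809, 2500), -93), Rational(-1, 88)) = Mul(Rational(-193691, 2500), Rational(-1, 88)) = Rational(193691, 220000)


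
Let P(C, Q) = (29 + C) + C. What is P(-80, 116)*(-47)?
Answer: 6157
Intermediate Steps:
P(C, Q) = 29 + 2*C
P(-80, 116)*(-47) = (29 + 2*(-80))*(-47) = (29 - 160)*(-47) = -131*(-47) = 6157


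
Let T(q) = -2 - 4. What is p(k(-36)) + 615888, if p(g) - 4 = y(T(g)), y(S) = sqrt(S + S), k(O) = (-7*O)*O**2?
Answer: 615892 + 2*I*sqrt(3) ≈ 6.1589e+5 + 3.4641*I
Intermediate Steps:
k(O) = -7*O**3
T(q) = -6
y(S) = sqrt(2)*sqrt(S) (y(S) = sqrt(2*S) = sqrt(2)*sqrt(S))
p(g) = 4 + 2*I*sqrt(3) (p(g) = 4 + sqrt(2)*sqrt(-6) = 4 + sqrt(2)*(I*sqrt(6)) = 4 + 2*I*sqrt(3))
p(k(-36)) + 615888 = (4 + 2*I*sqrt(3)) + 615888 = 615892 + 2*I*sqrt(3)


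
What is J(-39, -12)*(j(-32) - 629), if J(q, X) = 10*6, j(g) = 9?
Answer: -37200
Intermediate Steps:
J(q, X) = 60
J(-39, -12)*(j(-32) - 629) = 60*(9 - 629) = 60*(-620) = -37200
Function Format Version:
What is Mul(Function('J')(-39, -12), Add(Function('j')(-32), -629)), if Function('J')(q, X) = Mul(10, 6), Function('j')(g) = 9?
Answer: -37200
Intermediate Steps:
Function('J')(q, X) = 60
Mul(Function('J')(-39, -12), Add(Function('j')(-32), -629)) = Mul(60, Add(9, -629)) = Mul(60, -620) = -37200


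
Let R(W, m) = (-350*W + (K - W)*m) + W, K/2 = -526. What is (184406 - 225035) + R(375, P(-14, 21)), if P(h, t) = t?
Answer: -201471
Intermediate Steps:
K = -1052 (K = 2*(-526) = -1052)
R(W, m) = -349*W + m*(-1052 - W) (R(W, m) = (-350*W + (-1052 - W)*m) + W = (-350*W + m*(-1052 - W)) + W = -349*W + m*(-1052 - W))
(184406 - 225035) + R(375, P(-14, 21)) = (184406 - 225035) + (-1052*21 - 349*375 - 1*375*21) = -40629 + (-22092 - 130875 - 7875) = -40629 - 160842 = -201471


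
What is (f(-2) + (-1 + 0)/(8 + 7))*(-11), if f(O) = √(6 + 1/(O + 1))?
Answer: 11/15 - 11*√5 ≈ -23.863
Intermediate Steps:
f(O) = √(6 + 1/(1 + O))
(f(-2) + (-1 + 0)/(8 + 7))*(-11) = (√((7 + 6*(-2))/(1 - 2)) + (-1 + 0)/(8 + 7))*(-11) = (√((7 - 12)/(-1)) - 1/15)*(-11) = (√(-1*(-5)) - 1*1/15)*(-11) = (√5 - 1/15)*(-11) = (-1/15 + √5)*(-11) = 11/15 - 11*√5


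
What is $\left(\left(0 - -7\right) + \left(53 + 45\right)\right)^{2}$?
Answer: $11025$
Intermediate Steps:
$\left(\left(0 - -7\right) + \left(53 + 45\right)\right)^{2} = \left(\left(0 + 7\right) + 98\right)^{2} = \left(7 + 98\right)^{2} = 105^{2} = 11025$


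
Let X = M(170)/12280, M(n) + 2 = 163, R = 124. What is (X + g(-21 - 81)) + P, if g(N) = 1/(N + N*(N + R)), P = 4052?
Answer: 58366973593/14404440 ≈ 4052.0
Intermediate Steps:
M(n) = 161 (M(n) = -2 + 163 = 161)
g(N) = 1/(N + N*(124 + N)) (g(N) = 1/(N + N*(N + 124)) = 1/(N + N*(124 + N)))
X = 161/12280 ≈ 0.013111
(X + g(-21 - 81)) + P = (161/12280 + 1/((-21 - 81)*(125 + (-21 - 81)))) + 4052 = (161/12280 + 1/((-102)*(125 - 102))) + 4052 = (161/12280 - 1/102/23) + 4052 = (161/12280 - 1/102*1/23) + 4052 = (161/12280 - 1/2346) + 4052 = 182713/14404440 + 4052 = 58366973593/14404440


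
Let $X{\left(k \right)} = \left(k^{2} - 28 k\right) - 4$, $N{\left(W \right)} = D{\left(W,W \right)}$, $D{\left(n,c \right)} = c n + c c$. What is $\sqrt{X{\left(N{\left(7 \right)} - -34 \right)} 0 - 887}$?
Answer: $i \sqrt{887} \approx 29.783 i$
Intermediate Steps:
$D{\left(n,c \right)} = c^{2} + c n$ ($D{\left(n,c \right)} = c n + c^{2} = c^{2} + c n$)
$N{\left(W \right)} = 2 W^{2}$ ($N{\left(W \right)} = W \left(W + W\right) = W 2 W = 2 W^{2}$)
$X{\left(k \right)} = -4 + k^{2} - 28 k$
$\sqrt{X{\left(N{\left(7 \right)} - -34 \right)} 0 - 887} = \sqrt{\left(-4 + \left(2 \cdot 7^{2} - -34\right)^{2} - 28 \left(2 \cdot 7^{2} - -34\right)\right) 0 - 887} = \sqrt{\left(-4 + \left(2 \cdot 49 + 34\right)^{2} - 28 \left(2 \cdot 49 + 34\right)\right) 0 - 887} = \sqrt{\left(-4 + \left(98 + 34\right)^{2} - 28 \left(98 + 34\right)\right) 0 - 887} = \sqrt{\left(-4 + 132^{2} - 3696\right) 0 - 887} = \sqrt{\left(-4 + 17424 - 3696\right) 0 - 887} = \sqrt{13724 \cdot 0 - 887} = \sqrt{0 - 887} = \sqrt{-887} = i \sqrt{887}$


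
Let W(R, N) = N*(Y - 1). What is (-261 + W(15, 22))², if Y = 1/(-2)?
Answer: 86436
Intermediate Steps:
Y = -½ ≈ -0.50000
W(R, N) = -3*N/2 (W(R, N) = N*(-½ - 1) = N*(-3/2) = -3*N/2)
(-261 + W(15, 22))² = (-261 - 3/2*22)² = (-261 - 33)² = (-294)² = 86436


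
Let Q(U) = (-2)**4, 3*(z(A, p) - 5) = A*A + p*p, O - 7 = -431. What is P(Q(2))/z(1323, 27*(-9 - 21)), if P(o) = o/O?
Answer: -1/21256922 ≈ -4.7043e-8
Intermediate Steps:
O = -424 (O = 7 - 431 = -424)
z(A, p) = 5 + A**2/3 + p**2/3 (z(A, p) = 5 + (A*A + p*p)/3 = 5 + (A**2 + p**2)/3 = 5 + (A**2/3 + p**2/3) = 5 + A**2/3 + p**2/3)
Q(U) = 16
P(o) = -o/424 (P(o) = o/(-424) = o*(-1/424) = -o/424)
P(Q(2))/z(1323, 27*(-9 - 21)) = (-1/424*16)/(5 + (1/3)*1323**2 + (27*(-9 - 21))**2/3) = -2/(53*(5 + (1/3)*1750329 + (27*(-30))**2/3)) = -2/(53*(5 + 583443 + (1/3)*(-810)**2)) = -2/(53*(5 + 583443 + (1/3)*656100)) = -2/(53*(5 + 583443 + 218700)) = -2/53/802148 = -2/53*1/802148 = -1/21256922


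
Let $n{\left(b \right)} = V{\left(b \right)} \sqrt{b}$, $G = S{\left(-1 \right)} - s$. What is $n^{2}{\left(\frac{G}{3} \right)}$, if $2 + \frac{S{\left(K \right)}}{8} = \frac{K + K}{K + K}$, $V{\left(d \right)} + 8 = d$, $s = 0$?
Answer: $- \frac{8192}{27} \approx -303.41$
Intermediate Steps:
$V{\left(d \right)} = -8 + d$
$S{\left(K \right)} = -8$ ($S{\left(K \right)} = -16 + 8 \frac{K + K}{K + K} = -16 + 8 \frac{2 K}{2 K} = -16 + 8 \cdot 2 K \frac{1}{2 K} = -16 + 8 \cdot 1 = -16 + 8 = -8$)
$G = -8$ ($G = -8 - 0 = -8 + 0 = -8$)
$n{\left(b \right)} = \sqrt{b} \left(-8 + b\right)$ ($n{\left(b \right)} = \left(-8 + b\right) \sqrt{b} = \sqrt{b} \left(-8 + b\right)$)
$n^{2}{\left(\frac{G}{3} \right)} = \left(\sqrt{- \frac{8}{3}} \left(-8 - \frac{8}{3}\right)\right)^{2} = \left(\frac{2 i \sqrt{6}}{3} \left(- \frac{32}{3}\right)\right)^{2} = \left(- \frac{64 i \sqrt{6}}{9}\right)^{2} = - \frac{8192}{27}$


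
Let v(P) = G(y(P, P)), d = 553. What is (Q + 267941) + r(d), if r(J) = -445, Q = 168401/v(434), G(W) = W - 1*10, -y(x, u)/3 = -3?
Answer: 99095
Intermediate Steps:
y(x, u) = 9 (y(x, u) = -3*(-3) = 9)
G(W) = -10 + W (G(W) = W - 10 = -10 + W)
v(P) = -1 (v(P) = -10 + 9 = -1)
Q = -168401 (Q = 168401/(-1) = 168401*(-1) = -168401)
(Q + 267941) + r(d) = (-168401 + 267941) - 445 = 99540 - 445 = 99095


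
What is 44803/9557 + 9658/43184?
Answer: 1013537129/206354744 ≈ 4.9116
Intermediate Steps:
44803/9557 + 9658/43184 = 44803*(1/9557) + 9658*(1/43184) = 44803/9557 + 4829/21592 = 1013537129/206354744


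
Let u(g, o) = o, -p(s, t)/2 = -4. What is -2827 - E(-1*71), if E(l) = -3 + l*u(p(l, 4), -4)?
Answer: -3108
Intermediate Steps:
p(s, t) = 8 (p(s, t) = -2*(-4) = 8)
E(l) = -3 - 4*l (E(l) = -3 + l*(-4) = -3 - 4*l)
-2827 - E(-1*71) = -2827 - (-3 - (-4)*71) = -2827 - (-3 - 4*(-71)) = -2827 - (-3 + 284) = -2827 - 1*281 = -2827 - 281 = -3108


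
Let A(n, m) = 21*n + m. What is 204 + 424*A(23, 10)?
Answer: 209236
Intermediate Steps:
A(n, m) = m + 21*n
204 + 424*A(23, 10) = 204 + 424*(10 + 21*23) = 204 + 424*(10 + 483) = 204 + 424*493 = 204 + 209032 = 209236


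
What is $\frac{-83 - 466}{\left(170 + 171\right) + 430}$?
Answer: $- \frac{183}{257} \approx -0.71206$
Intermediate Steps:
$\frac{-83 - 466}{\left(170 + 171\right) + 430} = - \frac{549}{341 + 430} = - \frac{549}{771} = \left(-549\right) \frac{1}{771} = - \frac{183}{257}$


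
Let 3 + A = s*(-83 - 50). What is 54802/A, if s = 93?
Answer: -27401/6186 ≈ -4.4295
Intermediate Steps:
A = -12372 (A = -3 + 93*(-83 - 50) = -3 + 93*(-133) = -3 - 12369 = -12372)
54802/A = 54802/(-12372) = 54802*(-1/12372) = -27401/6186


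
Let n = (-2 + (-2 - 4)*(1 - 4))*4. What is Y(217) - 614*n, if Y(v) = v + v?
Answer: -38862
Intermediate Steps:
Y(v) = 2*v
n = 64 (n = (-2 - 6*(-3))*4 = (-2 + 18)*4 = 16*4 = 64)
Y(217) - 614*n = 2*217 - 614*64 = 434 - 1*39296 = 434 - 39296 = -38862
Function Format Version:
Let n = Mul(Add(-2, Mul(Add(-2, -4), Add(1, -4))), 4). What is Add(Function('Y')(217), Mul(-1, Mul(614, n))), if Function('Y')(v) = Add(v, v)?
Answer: -38862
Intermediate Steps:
Function('Y')(v) = Mul(2, v)
n = 64 (n = Mul(Add(-2, Mul(-6, -3)), 4) = Mul(Add(-2, 18), 4) = Mul(16, 4) = 64)
Add(Function('Y')(217), Mul(-1, Mul(614, n))) = Add(Mul(2, 217), Mul(-1, Mul(614, 64))) = Add(434, Mul(-1, 39296)) = Add(434, -39296) = -38862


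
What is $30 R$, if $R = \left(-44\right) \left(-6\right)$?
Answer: $7920$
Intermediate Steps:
$R = 264$
$30 R = 30 \cdot 264 = 7920$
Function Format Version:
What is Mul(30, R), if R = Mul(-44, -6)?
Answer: 7920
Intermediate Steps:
R = 264
Mul(30, R) = Mul(30, 264) = 7920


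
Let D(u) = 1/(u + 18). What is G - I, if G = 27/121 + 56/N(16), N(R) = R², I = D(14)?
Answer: 795/1936 ≈ 0.41064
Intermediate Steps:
D(u) = 1/(18 + u)
I = 1/32 (I = 1/(18 + 14) = 1/32 ≈ 0.031250)
G = 1711/3872 (G = 27/121 + 56/(16²) = 27*(1/121) + 56/256 = 27/121 + 56*(1/256) = 27/121 + 7/32 = 1711/3872 ≈ 0.44189)
G - I = 1711/3872 - 1*1/32 = 1711/3872 - 1/32 = 795/1936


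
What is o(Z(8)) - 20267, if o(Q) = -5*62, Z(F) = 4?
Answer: -20577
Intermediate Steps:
o(Q) = -310
o(Z(8)) - 20267 = -310 - 20267 = -20577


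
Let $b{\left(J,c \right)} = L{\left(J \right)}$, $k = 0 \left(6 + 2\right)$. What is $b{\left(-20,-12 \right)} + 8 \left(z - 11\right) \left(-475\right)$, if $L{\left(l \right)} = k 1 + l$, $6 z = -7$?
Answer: $\frac{138640}{3} \approx 46213.0$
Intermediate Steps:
$z = - \frac{7}{6}$ ($z = \frac{1}{6} \left(-7\right) = - \frac{7}{6} \approx -1.1667$)
$k = 0$ ($k = 0 \cdot 8 = 0$)
$L{\left(l \right)} = l$ ($L{\left(l \right)} = 0 \cdot 1 + l = 0 + l = l$)
$b{\left(J,c \right)} = J$
$b{\left(-20,-12 \right)} + 8 \left(z - 11\right) \left(-475\right) = -20 + 8 \left(- \frac{7}{6} - 11\right) \left(-475\right) = -20 + 8 \left(- \frac{73}{6}\right) \left(-475\right) = -20 - - \frac{138700}{3} = -20 + \frac{138700}{3} = \frac{138640}{3}$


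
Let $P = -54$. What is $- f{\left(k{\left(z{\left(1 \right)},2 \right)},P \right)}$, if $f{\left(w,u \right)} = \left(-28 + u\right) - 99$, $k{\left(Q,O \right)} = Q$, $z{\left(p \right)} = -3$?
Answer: $181$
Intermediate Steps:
$f{\left(w,u \right)} = -127 + u$
$- f{\left(k{\left(z{\left(1 \right)},2 \right)},P \right)} = - (-127 - 54) = \left(-1\right) \left(-181\right) = 181$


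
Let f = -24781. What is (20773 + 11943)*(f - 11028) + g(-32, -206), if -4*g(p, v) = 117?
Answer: -4686109093/4 ≈ -1.1715e+9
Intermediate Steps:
g(p, v) = -117/4 (g(p, v) = -1/4*117 = -117/4)
(20773 + 11943)*(f - 11028) + g(-32, -206) = (20773 + 11943)*(-24781 - 11028) - 117/4 = 32716*(-35809) - 117/4 = -1171527244 - 117/4 = -4686109093/4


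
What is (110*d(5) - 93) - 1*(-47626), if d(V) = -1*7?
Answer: 46763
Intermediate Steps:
d(V) = -7
(110*d(5) - 93) - 1*(-47626) = (110*(-7) - 93) - 1*(-47626) = (-770 - 93) + 47626 = -863 + 47626 = 46763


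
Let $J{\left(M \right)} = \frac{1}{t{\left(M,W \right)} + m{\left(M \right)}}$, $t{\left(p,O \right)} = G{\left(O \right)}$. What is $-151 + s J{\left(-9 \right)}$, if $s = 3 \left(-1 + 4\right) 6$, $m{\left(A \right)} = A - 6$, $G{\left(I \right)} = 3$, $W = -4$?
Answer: $- \frac{311}{2} \approx -155.5$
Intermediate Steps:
$t{\left(p,O \right)} = 3$
$m{\left(A \right)} = -6 + A$ ($m{\left(A \right)} = A - 6 = -6 + A$)
$J{\left(M \right)} = \frac{1}{-3 + M}$ ($J{\left(M \right)} = \frac{1}{3 + \left(-6 + M\right)} = \frac{1}{-3 + M}$)
$s = 54$ ($s = 3 \cdot 3 \cdot 6 = 9 \cdot 6 = 54$)
$-151 + s J{\left(-9 \right)} = -151 + \frac{54}{-3 - 9} = -151 + \frac{54}{-12} = -151 + 54 \left(- \frac{1}{12}\right) = -151 - \frac{9}{2} = - \frac{311}{2}$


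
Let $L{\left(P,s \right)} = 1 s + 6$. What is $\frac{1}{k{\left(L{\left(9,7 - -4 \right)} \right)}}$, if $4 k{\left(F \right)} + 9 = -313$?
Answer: $- \frac{2}{161} \approx -0.012422$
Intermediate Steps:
$L{\left(P,s \right)} = 6 + s$ ($L{\left(P,s \right)} = s + 6 = 6 + s$)
$k{\left(F \right)} = - \frac{161}{2}$ ($k{\left(F \right)} = - \frac{9}{4} + \frac{1}{4} \left(-313\right) = - \frac{9}{4} - \frac{313}{4} = - \frac{161}{2}$)
$\frac{1}{k{\left(L{\left(9,7 - -4 \right)} \right)}} = \frac{1}{- \frac{161}{2}} = - \frac{2}{161}$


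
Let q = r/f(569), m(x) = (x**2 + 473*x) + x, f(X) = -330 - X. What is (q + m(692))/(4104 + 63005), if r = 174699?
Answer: 725203229/60330991 ≈ 12.020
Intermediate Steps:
m(x) = x**2 + 474*x
q = -174699/899 (q = 174699/(-330 - 1*569) = 174699/(-330 - 569) = 174699/(-899) = 174699*(-1/899) = -174699/899 ≈ -194.33)
(q + m(692))/(4104 + 63005) = (-174699/899 + 692*(474 + 692))/(4104 + 63005) = (-174699/899 + 692*1166)/67109 = (-174699/899 + 806872)*(1/67109) = (725203229/899)*(1/67109) = 725203229/60330991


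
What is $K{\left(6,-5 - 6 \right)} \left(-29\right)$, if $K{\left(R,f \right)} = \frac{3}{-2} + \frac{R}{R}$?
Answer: $\frac{29}{2} \approx 14.5$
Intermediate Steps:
$K{\left(R,f \right)} = - \frac{1}{2}$ ($K{\left(R,f \right)} = 3 \left(- \frac{1}{2}\right) + 1 = - \frac{3}{2} + 1 = - \frac{1}{2}$)
$K{\left(6,-5 - 6 \right)} \left(-29\right) = \left(- \frac{1}{2}\right) \left(-29\right) = \frac{29}{2}$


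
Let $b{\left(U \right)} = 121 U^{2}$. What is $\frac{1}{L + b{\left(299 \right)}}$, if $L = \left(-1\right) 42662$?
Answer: $\frac{1}{10774859} \approx 9.2809 \cdot 10^{-8}$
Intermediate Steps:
$L = -42662$
$\frac{1}{L + b{\left(299 \right)}} = \frac{1}{-42662 + 121 \cdot 299^{2}} = \frac{1}{-42662 + 121 \cdot 89401} = \frac{1}{-42662 + 10817521} = \frac{1}{10774859}$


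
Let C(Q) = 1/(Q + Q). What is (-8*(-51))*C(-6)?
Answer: -34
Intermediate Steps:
C(Q) = 1/(2*Q)
(-8*(-51))*C(-6) = (-8*(-51))*((1/2)/(-6)) = 408*((1/2)*(-1/6)) = 408*(-1/12) = -34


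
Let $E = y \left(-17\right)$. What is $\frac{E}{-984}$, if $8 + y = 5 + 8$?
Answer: $\frac{85}{984} \approx 0.086382$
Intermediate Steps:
$y = 5$ ($y = -8 + \left(5 + 8\right) = -8 + 13 = 5$)
$E = -85$ ($E = 5 \left(-17\right) = -85$)
$\frac{E}{-984} = - \frac{85}{-984} = \left(-85\right) \left(- \frac{1}{984}\right) = \frac{85}{984}$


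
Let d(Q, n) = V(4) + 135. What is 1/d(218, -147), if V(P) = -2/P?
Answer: 2/269 ≈ 0.0074349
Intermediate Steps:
d(Q, n) = 269/2 (d(Q, n) = -2/4 + 135 = -2*¼ + 135 = -½ + 135 = 269/2)
1/d(218, -147) = 1/(269/2) = 2/269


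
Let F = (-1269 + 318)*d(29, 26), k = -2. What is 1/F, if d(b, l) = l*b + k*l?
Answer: -1/667602 ≈ -1.4979e-6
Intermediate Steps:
d(b, l) = -2*l + b*l (d(b, l) = l*b - 2*l = b*l - 2*l = -2*l + b*l)
F = -667602 (F = (-1269 + 318)*(26*(-2 + 29)) = -24726*27 = -951*702 = -667602)
1/F = 1/(-667602) = -1/667602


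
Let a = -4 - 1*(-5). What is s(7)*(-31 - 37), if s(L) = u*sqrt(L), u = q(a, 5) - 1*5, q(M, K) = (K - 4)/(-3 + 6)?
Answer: 952*sqrt(7)/3 ≈ 839.58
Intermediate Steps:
a = 1 (a = -4 + 5 = 1)
q(M, K) = -4/3 + K/3 (q(M, K) = (-4 + K)/3 = (-4 + K)*(1/3) = -4/3 + K/3)
u = -14/3 (u = (-4/3 + (1/3)*5) - 1*5 = (-4/3 + 5/3) - 5 = 1/3 - 5 = -14/3 ≈ -4.6667)
s(L) = -14*sqrt(L)/3
s(7)*(-31 - 37) = (-14*sqrt(7)/3)*(-31 - 37) = -14*sqrt(7)/3*(-68) = 952*sqrt(7)/3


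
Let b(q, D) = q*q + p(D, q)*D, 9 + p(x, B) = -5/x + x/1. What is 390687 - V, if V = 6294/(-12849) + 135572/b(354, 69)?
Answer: 216611657144193/554438633 ≈ 3.9069e+5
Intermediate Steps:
p(x, B) = -9 + x - 5/x (p(x, B) = -9 + (-5/x + x/1) = -9 + (-5/x + x*1) = -9 + (-5/x + x) = -9 + (x - 5/x) = -9 + x - 5/x)
b(q, D) = q² + D*(-9 + D - 5/D) (b(q, D) = q*q + (-9 + D - 5/D)*D = q² + D*(-9 + D - 5/D))
V = 309066678/554438633 (V = 6294/(-12849) + 135572/(-5 + 354² + 69*(-9 + 69)) = 6294*(-1/12849) + 135572/(-5 + 125316 + 69*60) = -2098/4283 + 135572/(-5 + 125316 + 4140) = -2098/4283 + 135572/129451 = 309066678/554438633 ≈ 0.55744)
390687 - V = 390687 - 1*309066678/554438633 = 390687 - 309066678/554438633 = 216611657144193/554438633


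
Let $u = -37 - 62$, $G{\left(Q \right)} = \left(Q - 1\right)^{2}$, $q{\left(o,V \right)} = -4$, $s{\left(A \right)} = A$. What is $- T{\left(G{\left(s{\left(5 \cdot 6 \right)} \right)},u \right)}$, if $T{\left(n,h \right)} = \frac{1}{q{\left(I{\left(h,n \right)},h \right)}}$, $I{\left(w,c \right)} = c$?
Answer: $\frac{1}{4} \approx 0.25$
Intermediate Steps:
$G{\left(Q \right)} = \left(-1 + Q\right)^{2}$
$u = -99$ ($u = -37 - 62 = -99$)
$T{\left(n,h \right)} = - \frac{1}{4}$ ($T{\left(n,h \right)} = \frac{1}{-4} = - \frac{1}{4}$)
$- T{\left(G{\left(s{\left(5 \cdot 6 \right)} \right)},u \right)} = \left(-1\right) \left(- \frac{1}{4}\right) = \frac{1}{4}$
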